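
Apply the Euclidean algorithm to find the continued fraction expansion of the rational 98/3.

[32; 1, 2]

Run the Euclidean algorithm on 98 and 3; the successive quotients are the partial quotients a_0, a_1, ... (each step inverts the fractional part left over by the previous one):
  98 = 32*3 + 2, so a_0 = 32.
  3 = 1*2 + 1, so a_1 = 1.
  2 = 2*1 + 0, so a_2 = 2.
The remainder reaches 0 after 3 divisions, so the expansion has 3 partial quotients, read off in order.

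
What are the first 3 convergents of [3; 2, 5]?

Using the convergent recurrence p_i = a_i*p_{i-1} + p_{i-2}, q_i = a_i*q_{i-1} + q_{i-2} with p_{-2}=0, p_{-1}=1, q_{-2}=1, q_{-1}=0:
  i=0: a_0=3, p_0 = 3*1 + 0 = 3, q_0 = 3*0 + 1 = 1.
  i=1: a_1=2, p_1 = 2*3 + 1 = 7, q_1 = 2*1 + 0 = 2.
  i=2: a_2=5, p_2 = 5*7 + 3 = 38, q_2 = 5*2 + 1 = 11.

3/1, 7/2, 38/11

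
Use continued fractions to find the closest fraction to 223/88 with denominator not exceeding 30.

38/15

Expand x = 223/88 as a continued fraction with the Euclidean algorithm:
  223 = 2*88 + 47, so a_0 = 2.
  88 = 1*47 + 41, so a_1 = 1.
  47 = 1*41 + 6, so a_2 = 1.
  41 = 6*6 + 5, so a_3 = 6.
  6 = 1*5 + 1, so a_4 = 1.
  5 = 5*1 + 0, so a_5 = 5.
so x = [2; 1, 1, 6, 1, 5].
Convergents (p_i = a_i*p_{i-1} + p_{i-2}, q_i = a_i*q_{i-1} + q_{i-2} with p_{-2}=0, p_{-1}=1, q_{-2}=1, q_{-1}=0), until the denominator exceeds 30:
  i=0: a_0=2, p_0 = 2*1 + 0 = 2, q_0 = 2*0 + 1 = 1.
  i=1: a_1=1, p_1 = 1*2 + 1 = 3, q_1 = 1*1 + 0 = 1.
  i=2: a_2=1, p_2 = 1*3 + 2 = 5, q_2 = 1*1 + 1 = 2.
  i=3: a_3=6, p_3 = 6*5 + 3 = 33, q_3 = 6*2 + 1 = 13.
  i=4: a_4=1, p_4 = 1*33 + 5 = 38, q_4 = 1*13 + 2 = 15.
  i=5: a_5=5, p_5 = 5*38 + 33 = 223, q_5 = 5*15 + 13 = 88.
q_5 = 88 > 30, so the last convergent with denominator <= 30 is p_4/q_4 = 38/15.
The closest fraction with denominator <= 30 is either p_4/q_4 or the intermediate fraction (k*p_4 + p_3)/(k*q_4 + q_3) with the largest k >= 1 whose denominator stays <= 30; these approach x as k grows, and every other convergent or intermediate fraction in range is farther away.
Largest k: floor((30 - q_3)/q_4) = floor((30 - 13)/15) = 1.
That gives (1*38 + 33)/(1*15 + 13) = 71/28.
Compare the errors: |x - 38/15| = |223*15 - 38*88|/(88*15) = 1/1320, and |x - 71/28| = |223*28 - 71*88|/(88*28) = 4/2464.
Cross-multiplying, 1*2464 = 2464 < 5280 = 4*1320, so 1/1320 is smaller: the convergent 38/15 is closer to x than 71/28.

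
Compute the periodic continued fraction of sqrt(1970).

Write x_i = (sqrt(1970) + m_i)/d_i with (m_0, d_0) = (0, 1). a_0 = floor(sqrt(1970)) = 44, since 44^2 = 1936 <= 1970 < 2025 = 45^2.
Iterate m_{i+1} = d_i*a_i - m_i, d_{i+1} = (1970 - m_{i+1}^2)/d_i, a_{i+1} = floor((a_0 + m_{i+1})/d_{i+1}):
  m_1 = 1*44 - 0 = 44, d_1 = (1970 - 44^2)/1 = 34/1 = 34, a_1 = floor((44 + 44)/34) = 2.
  m_2 = 34*2 - 44 = 24, d_2 = (1970 - 24^2)/34 = 1394/34 = 41, a_2 = floor((44 + 24)/41) = 1.
  m_3 = 41*1 - 24 = 17, d_3 = (1970 - 17^2)/41 = 1681/41 = 41, a_3 = floor((44 + 17)/41) = 1.
  m_4 = 41*1 - 17 = 24, d_4 = (1970 - 24^2)/41 = 1394/41 = 34, a_4 = floor((44 + 24)/34) = 2.
  m_5 = 34*2 - 24 = 44, d_5 = (1970 - 44^2)/34 = 34/34 = 1, a_5 = floor((44 + 44)/1) = 88.
  m_6 = 1*88 - 44 = 44, d_6 = (1970 - 44^2)/1 = 34/1 = 34: (m_6, d_6) = (m_1, d_1) = (44, 34), so from here the quotients repeat a_1, ..., a_5; the period length is 5.
Hence the expansion of sqrt(1970) is a_0 = 44 followed by the repeating block 2, 1, 1, 2, 88 (period 5).

[44; (2, 1, 1, 2, 88)]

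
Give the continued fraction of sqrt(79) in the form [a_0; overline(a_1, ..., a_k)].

[8; overline(1, 7, 1, 16)]

Write x_i = (sqrt(79) + m_i)/d_i with (m_0, d_0) = (0, 1). a_0 = floor(sqrt(79)) = 8, since 8^2 = 64 <= 79 < 81 = 9^2.
Iterate m_{i+1} = d_i*a_i - m_i, d_{i+1} = (79 - m_{i+1}^2)/d_i, a_{i+1} = floor((a_0 + m_{i+1})/d_{i+1}):
  m_1 = 1*8 - 0 = 8, d_1 = (79 - 8^2)/1 = 15/1 = 15, a_1 = floor((8 + 8)/15) = 1.
  m_2 = 15*1 - 8 = 7, d_2 = (79 - 7^2)/15 = 30/15 = 2, a_2 = floor((8 + 7)/2) = 7.
  m_3 = 2*7 - 7 = 7, d_3 = (79 - 7^2)/2 = 30/2 = 15, a_3 = floor((8 + 7)/15) = 1.
  m_4 = 15*1 - 7 = 8, d_4 = (79 - 8^2)/15 = 15/15 = 1, a_4 = floor((8 + 8)/1) = 16.
  m_5 = 1*16 - 8 = 8, d_5 = (79 - 8^2)/1 = 15/1 = 15: (m_5, d_5) = (m_1, d_1) = (8, 15), so from here the quotients repeat a_1, ..., a_4; the period length is 4.
Hence the expansion of sqrt(79) is a_0 = 8 followed by the repeating block 1, 7, 1, 16 (period 4).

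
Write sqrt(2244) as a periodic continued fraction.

Write x_i = (sqrt(2244) + m_i)/d_i with (m_0, d_0) = (0, 1). a_0 = floor(sqrt(2244)) = 47, since 47^2 = 2209 <= 2244 < 2304 = 48^2.
Iterate m_{i+1} = d_i*a_i - m_i, d_{i+1} = (2244 - m_{i+1}^2)/d_i, a_{i+1} = floor((a_0 + m_{i+1})/d_{i+1}):
  m_1 = 1*47 - 0 = 47, d_1 = (2244 - 47^2)/1 = 35/1 = 35, a_1 = floor((47 + 47)/35) = 2.
  m_2 = 35*2 - 47 = 23, d_2 = (2244 - 23^2)/35 = 1715/35 = 49, a_2 = floor((47 + 23)/49) = 1.
  m_3 = 49*1 - 23 = 26, d_3 = (2244 - 26^2)/49 = 1568/49 = 32, a_3 = floor((47 + 26)/32) = 2.
  m_4 = 32*2 - 26 = 38, d_4 = (2244 - 38^2)/32 = 800/32 = 25, a_4 = floor((47 + 38)/25) = 3.
  m_5 = 25*3 - 38 = 37, d_5 = (2244 - 37^2)/25 = 875/25 = 35, a_5 = floor((47 + 37)/35) = 2.
  m_6 = 35*2 - 37 = 33, d_6 = (2244 - 33^2)/35 = 1155/35 = 33, a_6 = floor((47 + 33)/33) = 2.
  m_7 = 33*2 - 33 = 33, d_7 = (2244 - 33^2)/33 = 1155/33 = 35, a_7 = floor((47 + 33)/35) = 2.
  m_8 = 35*2 - 33 = 37, d_8 = (2244 - 37^2)/35 = 875/35 = 25, a_8 = floor((47 + 37)/25) = 3.
  m_9 = 25*3 - 37 = 38, d_9 = (2244 - 38^2)/25 = 800/25 = 32, a_9 = floor((47 + 38)/32) = 2.
  m_10 = 32*2 - 38 = 26, d_10 = (2244 - 26^2)/32 = 1568/32 = 49, a_10 = floor((47 + 26)/49) = 1.
  m_11 = 49*1 - 26 = 23, d_11 = (2244 - 23^2)/49 = 1715/49 = 35, a_11 = floor((47 + 23)/35) = 2.
  m_12 = 35*2 - 23 = 47, d_12 = (2244 - 47^2)/35 = 35/35 = 1, a_12 = floor((47 + 47)/1) = 94.
  m_13 = 1*94 - 47 = 47, d_13 = (2244 - 47^2)/1 = 35/1 = 35: (m_13, d_13) = (m_1, d_1) = (47, 35), so from here the quotients repeat a_1, ..., a_12; the period length is 12.
Hence the expansion of sqrt(2244) is a_0 = 47 followed by the repeating block 2, 1, 2, 3, 2, 2, 2, 3, 2, 1, 2, 94 (period 12).

[47; (2, 1, 2, 3, 2, 2, 2, 3, 2, 1, 2, 94)]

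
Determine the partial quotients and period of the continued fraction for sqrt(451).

Write x_i = (sqrt(451) + m_i)/d_i with (m_0, d_0) = (0, 1). a_0 = floor(sqrt(451)) = 21, since 21^2 = 441 <= 451 < 484 = 22^2.
Iterate m_{i+1} = d_i*a_i - m_i, d_{i+1} = (451 - m_{i+1}^2)/d_i, a_{i+1} = floor((a_0 + m_{i+1})/d_{i+1}):
  m_1 = 1*21 - 0 = 21, d_1 = (451 - 21^2)/1 = 10/1 = 10, a_1 = floor((21 + 21)/10) = 4.
  m_2 = 10*4 - 21 = 19, d_2 = (451 - 19^2)/10 = 90/10 = 9, a_2 = floor((21 + 19)/9) = 4.
  m_3 = 9*4 - 19 = 17, d_3 = (451 - 17^2)/9 = 162/9 = 18, a_3 = floor((21 + 17)/18) = 2.
  m_4 = 18*2 - 17 = 19, d_4 = (451 - 19^2)/18 = 90/18 = 5, a_4 = floor((21 + 19)/5) = 8.
  m_5 = 5*8 - 19 = 21, d_5 = (451 - 21^2)/5 = 10/5 = 2, a_5 = floor((21 + 21)/2) = 21.
  m_6 = 2*21 - 21 = 21, d_6 = (451 - 21^2)/2 = 10/2 = 5, a_6 = floor((21 + 21)/5) = 8.
  m_7 = 5*8 - 21 = 19, d_7 = (451 - 19^2)/5 = 90/5 = 18, a_7 = floor((21 + 19)/18) = 2.
  m_8 = 18*2 - 19 = 17, d_8 = (451 - 17^2)/18 = 162/18 = 9, a_8 = floor((21 + 17)/9) = 4.
  m_9 = 9*4 - 17 = 19, d_9 = (451 - 19^2)/9 = 90/9 = 10, a_9 = floor((21 + 19)/10) = 4.
  m_10 = 10*4 - 19 = 21, d_10 = (451 - 21^2)/10 = 10/10 = 1, a_10 = floor((21 + 21)/1) = 42.
  m_11 = 1*42 - 21 = 21, d_11 = (451 - 21^2)/1 = 10/1 = 10: (m_11, d_11) = (m_1, d_1) = (21, 10), so from here the quotients repeat a_1, ..., a_10; the period length is 10.
Hence the expansion of sqrt(451) is a_0 = 21 followed by the repeating block 4, 4, 2, 8, 21, 8, 2, 4, 4, 42 (period 10).

[21; (4, 4, 2, 8, 21, 8, 2, 4, 4, 42)]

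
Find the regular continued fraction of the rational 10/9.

[1; 9]

Run the Euclidean algorithm on 10 and 9; the successive quotients are the partial quotients a_0, a_1, ... (each step inverts the fractional part left over by the previous one):
  10 = 1*9 + 1, so a_0 = 1.
  9 = 9*1 + 0, so a_1 = 9.
The remainder reaches 0 after 2 divisions, so the expansion has 2 partial quotients, read off in order.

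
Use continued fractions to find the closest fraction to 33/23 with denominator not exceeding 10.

10/7

Expand x = 33/23 as a continued fraction with the Euclidean algorithm:
  33 = 1*23 + 10, so a_0 = 1.
  23 = 2*10 + 3, so a_1 = 2.
  10 = 3*3 + 1, so a_2 = 3.
  3 = 3*1 + 0, so a_3 = 3.
so x = [1; 2, 3, 3].
Convergents (p_i = a_i*p_{i-1} + p_{i-2}, q_i = a_i*q_{i-1} + q_{i-2} with p_{-2}=0, p_{-1}=1, q_{-2}=1, q_{-1}=0), until the denominator exceeds 10:
  i=0: a_0=1, p_0 = 1*1 + 0 = 1, q_0 = 1*0 + 1 = 1.
  i=1: a_1=2, p_1 = 2*1 + 1 = 3, q_1 = 2*1 + 0 = 2.
  i=2: a_2=3, p_2 = 3*3 + 1 = 10, q_2 = 3*2 + 1 = 7.
  i=3: a_3=3, p_3 = 3*10 + 3 = 33, q_3 = 3*7 + 2 = 23.
q_3 = 23 > 10, so the last convergent with denominator <= 10 is p_2/q_2 = 10/7.
The closest fraction with denominator <= 10 is either p_2/q_2 or the intermediate fraction (k*p_2 + p_1)/(k*q_2 + q_1) with the largest k >= 1 whose denominator stays <= 10; these approach x as k grows, and every other convergent or intermediate fraction in range is farther away.
Largest k: floor((10 - q_1)/q_2) = floor((10 - 2)/7) = 1.
That gives (1*10 + 3)/(1*7 + 2) = 13/9.
Compare the errors: |x - 10/7| = |33*7 - 10*23|/(23*7) = 1/161, and |x - 13/9| = |33*9 - 13*23|/(23*9) = 2/207.
Cross-multiplying, 1*207 = 207 < 322 = 2*161, so 1/161 is smaller: the convergent 10/7 is closer to x than 13/9.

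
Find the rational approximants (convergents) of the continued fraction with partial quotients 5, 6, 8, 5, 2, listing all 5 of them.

5/1, 31/6, 253/49, 1296/251, 2845/551

Using the convergent recurrence p_i = a_i*p_{i-1} + p_{i-2}, q_i = a_i*q_{i-1} + q_{i-2} with p_{-2}=0, p_{-1}=1, q_{-2}=1, q_{-1}=0:
  i=0: a_0=5, p_0 = 5*1 + 0 = 5, q_0 = 5*0 + 1 = 1.
  i=1: a_1=6, p_1 = 6*5 + 1 = 31, q_1 = 6*1 + 0 = 6.
  i=2: a_2=8, p_2 = 8*31 + 5 = 253, q_2 = 8*6 + 1 = 49.
  i=3: a_3=5, p_3 = 5*253 + 31 = 1296, q_3 = 5*49 + 6 = 251.
  i=4: a_4=2, p_4 = 2*1296 + 253 = 2845, q_4 = 2*251 + 49 = 551.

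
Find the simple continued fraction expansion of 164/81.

Run the Euclidean algorithm on 164 and 81; the successive quotients are the partial quotients a_0, a_1, ... (each step inverts the fractional part left over by the previous one):
  164 = 2*81 + 2, so a_0 = 2.
  81 = 40*2 + 1, so a_1 = 40.
  2 = 2*1 + 0, so a_2 = 2.
The remainder reaches 0 after 3 divisions, so the expansion has 3 partial quotients, read off in order.

[2; 40, 2]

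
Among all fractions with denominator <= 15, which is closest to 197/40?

Expand x = 197/40 as a continued fraction with the Euclidean algorithm:
  197 = 4*40 + 37, so a_0 = 4.
  40 = 1*37 + 3, so a_1 = 1.
  37 = 12*3 + 1, so a_2 = 12.
  3 = 3*1 + 0, so a_3 = 3.
so x = [4; 1, 12, 3].
Convergents (p_i = a_i*p_{i-1} + p_{i-2}, q_i = a_i*q_{i-1} + q_{i-2} with p_{-2}=0, p_{-1}=1, q_{-2}=1, q_{-1}=0), until the denominator exceeds 15:
  i=0: a_0=4, p_0 = 4*1 + 0 = 4, q_0 = 4*0 + 1 = 1.
  i=1: a_1=1, p_1 = 1*4 + 1 = 5, q_1 = 1*1 + 0 = 1.
  i=2: a_2=12, p_2 = 12*5 + 4 = 64, q_2 = 12*1 + 1 = 13.
  i=3: a_3=3, p_3 = 3*64 + 5 = 197, q_3 = 3*13 + 1 = 40.
q_3 = 40 > 15, so the last convergent with denominator <= 15 is p_2/q_2 = 64/13.
The closest fraction with denominator <= 15 is either p_2/q_2 or the intermediate fraction (k*p_2 + p_1)/(k*q_2 + q_1) with the largest k >= 1 whose denominator stays <= 15; these approach x as k grows, and every other convergent or intermediate fraction in range is farther away.
Largest k: floor((15 - q_1)/q_2) = floor((15 - 1)/13) = 1.
That gives (1*64 + 5)/(1*13 + 1) = 69/14.
Compare the errors: |x - 64/13| = |197*13 - 64*40|/(40*13) = 1/520, and |x - 69/14| = |197*14 - 69*40|/(40*14) = 2/560.
Cross-multiplying, 1*560 = 560 < 1040 = 2*520, so 1/520 is smaller: the convergent 64/13 is closer to x than 69/14.

64/13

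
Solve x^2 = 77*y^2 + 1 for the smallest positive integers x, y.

First expand sqrt(77) as a continued fraction. With x_i = (sqrt(77) + m_i)/d_i and (m_0, d_0) = (0, 1): a_0 = floor(sqrt(77)) = 8, since 8^2 = 64 <= 77 < 81 = 9^2.
Iterate m_{i+1} = d_i*a_i - m_i, d_{i+1} = (77 - m_{i+1}^2)/d_i, a_{i+1} = floor((a_0 + m_{i+1})/d_{i+1}):
  m_1 = 1*8 - 0 = 8, d_1 = (77 - 8^2)/1 = 13/1 = 13, a_1 = floor((8 + 8)/13) = 1.
  m_2 = 13*1 - 8 = 5, d_2 = (77 - 5^2)/13 = 52/13 = 4, a_2 = floor((8 + 5)/4) = 3.
  m_3 = 4*3 - 5 = 7, d_3 = (77 - 7^2)/4 = 28/4 = 7, a_3 = floor((8 + 7)/7) = 2.
  m_4 = 7*2 - 7 = 7, d_4 = (77 - 7^2)/7 = 28/7 = 4, a_4 = floor((8 + 7)/4) = 3.
  m_5 = 4*3 - 7 = 5, d_5 = (77 - 5^2)/4 = 52/4 = 13, a_5 = floor((8 + 5)/13) = 1.
  m_6 = 13*1 - 5 = 8, d_6 = (77 - 8^2)/13 = 13/13 = 1, a_6 = floor((8 + 8)/1) = 16.
  m_7 = 1*16 - 8 = 8, d_7 = (77 - 8^2)/1 = 13/1 = 13: (m_7, d_7) = (m_1, d_1) = (8, 13), so from here the quotients repeat a_1, ..., a_6; the period length is 6.
So sqrt(77) = [8; (1, 3, 2, 3, 1, 16)] with period length k = 6.
k is even, so the fundamental solution of x^2 - 77y^2 = 1 is (p_{k-1}, q_{k-1}) = (p_5, q_5); compute convergents through index 5.
Convergents (p_i = a_i*p_{i-1} + p_{i-2}, q_i = a_i*q_{i-1} + q_{i-2} with p_{-2}=0, p_{-1}=1, q_{-2}=1, q_{-1}=0):
  i=0: a_0=8, p_0 = 8*1 + 0 = 8, q_0 = 8*0 + 1 = 1.
  i=1: a_1=1, p_1 = 1*8 + 1 = 9, q_1 = 1*1 + 0 = 1.
  i=2: a_2=3, p_2 = 3*9 + 8 = 35, q_2 = 3*1 + 1 = 4.
  i=3: a_3=2, p_3 = 2*35 + 9 = 79, q_3 = 2*4 + 1 = 9.
  i=4: a_4=3, p_4 = 3*79 + 35 = 272, q_4 = 3*9 + 4 = 31.
  i=5: a_5=1, p_5 = 1*272 + 79 = 351, q_5 = 1*31 + 9 = 40.
Check: 351^2 - 77*40^2 = 123201 - 123200 = 1, so (x, y) = (351, 40) solves the equation, and by the theorem it is the least positive solution.

(x, y) = (351, 40)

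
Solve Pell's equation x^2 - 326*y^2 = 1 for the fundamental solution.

(x, y) = (325, 18)

First expand sqrt(326) as a continued fraction. With x_i = (sqrt(326) + m_i)/d_i and (m_0, d_0) = (0, 1): a_0 = floor(sqrt(326)) = 18, since 18^2 = 324 <= 326 < 361 = 19^2.
Iterate m_{i+1} = d_i*a_i - m_i, d_{i+1} = (326 - m_{i+1}^2)/d_i, a_{i+1} = floor((a_0 + m_{i+1})/d_{i+1}):
  m_1 = 1*18 - 0 = 18, d_1 = (326 - 18^2)/1 = 2/1 = 2, a_1 = floor((18 + 18)/2) = 18.
  m_2 = 2*18 - 18 = 18, d_2 = (326 - 18^2)/2 = 2/2 = 1, a_2 = floor((18 + 18)/1) = 36.
  m_3 = 1*36 - 18 = 18, d_3 = (326 - 18^2)/1 = 2/1 = 2: (m_3, d_3) = (m_1, d_1) = (18, 2), so from here the quotients repeat a_1, a_2; the period length is 2.
So sqrt(326) = [18; (18, 36)] with period length k = 2.
k is even, so the fundamental solution of x^2 - 326y^2 = 1 is (p_{k-1}, q_{k-1}) = (p_1, q_1); compute convergents through index 1.
Convergents (p_i = a_i*p_{i-1} + p_{i-2}, q_i = a_i*q_{i-1} + q_{i-2} with p_{-2}=0, p_{-1}=1, q_{-2}=1, q_{-1}=0):
  i=0: a_0=18, p_0 = 18*1 + 0 = 18, q_0 = 18*0 + 1 = 1.
  i=1: a_1=18, p_1 = 18*18 + 1 = 325, q_1 = 18*1 + 0 = 18.
Check: 325^2 - 326*18^2 = 105625 - 105624 = 1, so (x, y) = (325, 18) solves the equation, and by the theorem it is the least positive solution.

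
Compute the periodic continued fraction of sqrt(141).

[11; (1, 6, 1, 22)]

Write x_i = (sqrt(141) + m_i)/d_i with (m_0, d_0) = (0, 1). a_0 = floor(sqrt(141)) = 11, since 11^2 = 121 <= 141 < 144 = 12^2.
Iterate m_{i+1} = d_i*a_i - m_i, d_{i+1} = (141 - m_{i+1}^2)/d_i, a_{i+1} = floor((a_0 + m_{i+1})/d_{i+1}):
  m_1 = 1*11 - 0 = 11, d_1 = (141 - 11^2)/1 = 20/1 = 20, a_1 = floor((11 + 11)/20) = 1.
  m_2 = 20*1 - 11 = 9, d_2 = (141 - 9^2)/20 = 60/20 = 3, a_2 = floor((11 + 9)/3) = 6.
  m_3 = 3*6 - 9 = 9, d_3 = (141 - 9^2)/3 = 60/3 = 20, a_3 = floor((11 + 9)/20) = 1.
  m_4 = 20*1 - 9 = 11, d_4 = (141 - 11^2)/20 = 20/20 = 1, a_4 = floor((11 + 11)/1) = 22.
  m_5 = 1*22 - 11 = 11, d_5 = (141 - 11^2)/1 = 20/1 = 20: (m_5, d_5) = (m_1, d_1) = (11, 20), so from here the quotients repeat a_1, ..., a_4; the period length is 4.
Hence the expansion of sqrt(141) is a_0 = 11 followed by the repeating block 1, 6, 1, 22 (period 4).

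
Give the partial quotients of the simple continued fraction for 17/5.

Run the Euclidean algorithm on 17 and 5; the successive quotients are the partial quotients a_0, a_1, ... (each step inverts the fractional part left over by the previous one):
  17 = 3*5 + 2, so a_0 = 3.
  5 = 2*2 + 1, so a_1 = 2.
  2 = 2*1 + 0, so a_2 = 2.
The remainder reaches 0 after 3 divisions, so the expansion has 3 partial quotients, read off in order.

[3; 2, 2]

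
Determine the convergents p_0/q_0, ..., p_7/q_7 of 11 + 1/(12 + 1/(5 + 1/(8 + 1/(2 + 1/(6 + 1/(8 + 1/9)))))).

Using the convergent recurrence p_i = a_i*p_{i-1} + p_{i-2}, q_i = a_i*q_{i-1} + q_{i-2} with p_{-2}=0, p_{-1}=1, q_{-2}=1, q_{-1}=0:
  i=0: a_0=11, p_0 = 11*1 + 0 = 11, q_0 = 11*0 + 1 = 1.
  i=1: a_1=12, p_1 = 12*11 + 1 = 133, q_1 = 12*1 + 0 = 12.
  i=2: a_2=5, p_2 = 5*133 + 11 = 676, q_2 = 5*12 + 1 = 61.
  i=3: a_3=8, p_3 = 8*676 + 133 = 5541, q_3 = 8*61 + 12 = 500.
  i=4: a_4=2, p_4 = 2*5541 + 676 = 11758, q_4 = 2*500 + 61 = 1061.
  i=5: a_5=6, p_5 = 6*11758 + 5541 = 76089, q_5 = 6*1061 + 500 = 6866.
  i=6: a_6=8, p_6 = 8*76089 + 11758 = 620470, q_6 = 8*6866 + 1061 = 55989.
  i=7: a_7=9, p_7 = 9*620470 + 76089 = 5660319, q_7 = 9*55989 + 6866 = 510767.

11/1, 133/12, 676/61, 5541/500, 11758/1061, 76089/6866, 620470/55989, 5660319/510767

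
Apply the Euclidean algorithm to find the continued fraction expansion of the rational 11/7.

[1; 1, 1, 3]

Run the Euclidean algorithm on 11 and 7; the successive quotients are the partial quotients a_0, a_1, ... (each step inverts the fractional part left over by the previous one):
  11 = 1*7 + 4, so a_0 = 1.
  7 = 1*4 + 3, so a_1 = 1.
  4 = 1*3 + 1, so a_2 = 1.
  3 = 3*1 + 0, so a_3 = 3.
The remainder reaches 0 after 4 divisions, so the expansion has 4 partial quotients, read off in order.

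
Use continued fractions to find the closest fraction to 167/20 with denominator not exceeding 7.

Expand x = 167/20 as a continued fraction with the Euclidean algorithm:
  167 = 8*20 + 7, so a_0 = 8.
  20 = 2*7 + 6, so a_1 = 2.
  7 = 1*6 + 1, so a_2 = 1.
  6 = 6*1 + 0, so a_3 = 6.
so x = [8; 2, 1, 6].
Convergents (p_i = a_i*p_{i-1} + p_{i-2}, q_i = a_i*q_{i-1} + q_{i-2} with p_{-2}=0, p_{-1}=1, q_{-2}=1, q_{-1}=0), until the denominator exceeds 7:
  i=0: a_0=8, p_0 = 8*1 + 0 = 8, q_0 = 8*0 + 1 = 1.
  i=1: a_1=2, p_1 = 2*8 + 1 = 17, q_1 = 2*1 + 0 = 2.
  i=2: a_2=1, p_2 = 1*17 + 8 = 25, q_2 = 1*2 + 1 = 3.
  i=3: a_3=6, p_3 = 6*25 + 17 = 167, q_3 = 6*3 + 2 = 20.
q_3 = 20 > 7, so the last convergent with denominator <= 7 is p_2/q_2 = 25/3.
The closest fraction with denominator <= 7 is either p_2/q_2 or the intermediate fraction (k*p_2 + p_1)/(k*q_2 + q_1) with the largest k >= 1 whose denominator stays <= 7; these approach x as k grows, and every other convergent or intermediate fraction in range is farther away.
Largest k: floor((7 - q_1)/q_2) = floor((7 - 2)/3) = 1.
That gives (1*25 + 17)/(1*3 + 2) = 42/5.
Compare the errors: |x - 25/3| = |167*3 - 25*20|/(20*3) = 1/60, and |x - 42/5| = |167*5 - 42*20|/(20*5) = 5/100.
Cross-multiplying, 1*100 = 100 < 300 = 5*60, so 1/60 is smaller: the convergent 25/3 is closer to x than 42/5.

25/3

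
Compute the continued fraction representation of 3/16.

Run the Euclidean algorithm on 3 and 16; the successive quotients are the partial quotients a_0, a_1, ... (each step inverts the fractional part left over by the previous one):
  3 = 0*16 + 3, so a_0 = 0.
  16 = 5*3 + 1, so a_1 = 5.
  3 = 3*1 + 0, so a_2 = 3.
The remainder reaches 0 after 3 divisions, so the expansion has 3 partial quotients, read off in order.

[0; 5, 3]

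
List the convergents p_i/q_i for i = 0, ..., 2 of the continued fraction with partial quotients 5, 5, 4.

5/1, 26/5, 109/21

Using the convergent recurrence p_i = a_i*p_{i-1} + p_{i-2}, q_i = a_i*q_{i-1} + q_{i-2} with p_{-2}=0, p_{-1}=1, q_{-2}=1, q_{-1}=0:
  i=0: a_0=5, p_0 = 5*1 + 0 = 5, q_0 = 5*0 + 1 = 1.
  i=1: a_1=5, p_1 = 5*5 + 1 = 26, q_1 = 5*1 + 0 = 5.
  i=2: a_2=4, p_2 = 4*26 + 5 = 109, q_2 = 4*5 + 1 = 21.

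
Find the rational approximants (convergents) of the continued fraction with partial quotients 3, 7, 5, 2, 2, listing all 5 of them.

3/1, 22/7, 113/36, 248/79, 609/194

Using the convergent recurrence p_i = a_i*p_{i-1} + p_{i-2}, q_i = a_i*q_{i-1} + q_{i-2} with p_{-2}=0, p_{-1}=1, q_{-2}=1, q_{-1}=0:
  i=0: a_0=3, p_0 = 3*1 + 0 = 3, q_0 = 3*0 + 1 = 1.
  i=1: a_1=7, p_1 = 7*3 + 1 = 22, q_1 = 7*1 + 0 = 7.
  i=2: a_2=5, p_2 = 5*22 + 3 = 113, q_2 = 5*7 + 1 = 36.
  i=3: a_3=2, p_3 = 2*113 + 22 = 248, q_3 = 2*36 + 7 = 79.
  i=4: a_4=2, p_4 = 2*248 + 113 = 609, q_4 = 2*79 + 36 = 194.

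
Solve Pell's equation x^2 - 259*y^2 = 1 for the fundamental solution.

(x, y) = (847225, 52644)

First expand sqrt(259) as a continued fraction. With x_i = (sqrt(259) + m_i)/d_i and (m_0, d_0) = (0, 1): a_0 = floor(sqrt(259)) = 16, since 16^2 = 256 <= 259 < 289 = 17^2.
Iterate m_{i+1} = d_i*a_i - m_i, d_{i+1} = (259 - m_{i+1}^2)/d_i, a_{i+1} = floor((a_0 + m_{i+1})/d_{i+1}):
  m_1 = 1*16 - 0 = 16, d_1 = (259 - 16^2)/1 = 3/1 = 3, a_1 = floor((16 + 16)/3) = 10.
  m_2 = 3*10 - 16 = 14, d_2 = (259 - 14^2)/3 = 63/3 = 21, a_2 = floor((16 + 14)/21) = 1.
  m_3 = 21*1 - 14 = 7, d_3 = (259 - 7^2)/21 = 210/21 = 10, a_3 = floor((16 + 7)/10) = 2.
  m_4 = 10*2 - 7 = 13, d_4 = (259 - 13^2)/10 = 90/10 = 9, a_4 = floor((16 + 13)/9) = 3.
  m_5 = 9*3 - 13 = 14, d_5 = (259 - 14^2)/9 = 63/9 = 7, a_5 = floor((16 + 14)/7) = 4.
  m_6 = 7*4 - 14 = 14, d_6 = (259 - 14^2)/7 = 63/7 = 9, a_6 = floor((16 + 14)/9) = 3.
  m_7 = 9*3 - 14 = 13, d_7 = (259 - 13^2)/9 = 90/9 = 10, a_7 = floor((16 + 13)/10) = 2.
  m_8 = 10*2 - 13 = 7, d_8 = (259 - 7^2)/10 = 210/10 = 21, a_8 = floor((16 + 7)/21) = 1.
  m_9 = 21*1 - 7 = 14, d_9 = (259 - 14^2)/21 = 63/21 = 3, a_9 = floor((16 + 14)/3) = 10.
  m_10 = 3*10 - 14 = 16, d_10 = (259 - 16^2)/3 = 3/3 = 1, a_10 = floor((16 + 16)/1) = 32.
  m_11 = 1*32 - 16 = 16, d_11 = (259 - 16^2)/1 = 3/1 = 3: (m_11, d_11) = (m_1, d_1) = (16, 3), so from here the quotients repeat a_1, ..., a_10; the period length is 10.
So sqrt(259) = [16; (10, 1, 2, 3, 4, 3, 2, 1, 10, 32)] with period length k = 10.
k is even, so the fundamental solution of x^2 - 259y^2 = 1 is (p_{k-1}, q_{k-1}) = (p_9, q_9); compute convergents through index 9.
Convergents (p_i = a_i*p_{i-1} + p_{i-2}, q_i = a_i*q_{i-1} + q_{i-2} with p_{-2}=0, p_{-1}=1, q_{-2}=1, q_{-1}=0):
  i=0: a_0=16, p_0 = 16*1 + 0 = 16, q_0 = 16*0 + 1 = 1.
  i=1: a_1=10, p_1 = 10*16 + 1 = 161, q_1 = 10*1 + 0 = 10.
  i=2: a_2=1, p_2 = 1*161 + 16 = 177, q_2 = 1*10 + 1 = 11.
  i=3: a_3=2, p_3 = 2*177 + 161 = 515, q_3 = 2*11 + 10 = 32.
  i=4: a_4=3, p_4 = 3*515 + 177 = 1722, q_4 = 3*32 + 11 = 107.
  i=5: a_5=4, p_5 = 4*1722 + 515 = 7403, q_5 = 4*107 + 32 = 460.
  i=6: a_6=3, p_6 = 3*7403 + 1722 = 23931, q_6 = 3*460 + 107 = 1487.
  i=7: a_7=2, p_7 = 2*23931 + 7403 = 55265, q_7 = 2*1487 + 460 = 3434.
  i=8: a_8=1, p_8 = 1*55265 + 23931 = 79196, q_8 = 1*3434 + 1487 = 4921.
  i=9: a_9=10, p_9 = 10*79196 + 55265 = 847225, q_9 = 10*4921 + 3434 = 52644.
Check: 847225^2 - 259*52644^2 = 717790200625 - 717790200624 = 1, so (x, y) = (847225, 52644) solves the equation, and by the theorem it is the least positive solution.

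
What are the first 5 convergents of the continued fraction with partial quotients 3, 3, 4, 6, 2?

Using the convergent recurrence p_i = a_i*p_{i-1} + p_{i-2}, q_i = a_i*q_{i-1} + q_{i-2} with p_{-2}=0, p_{-1}=1, q_{-2}=1, q_{-1}=0:
  i=0: a_0=3, p_0 = 3*1 + 0 = 3, q_0 = 3*0 + 1 = 1.
  i=1: a_1=3, p_1 = 3*3 + 1 = 10, q_1 = 3*1 + 0 = 3.
  i=2: a_2=4, p_2 = 4*10 + 3 = 43, q_2 = 4*3 + 1 = 13.
  i=3: a_3=6, p_3 = 6*43 + 10 = 268, q_3 = 6*13 + 3 = 81.
  i=4: a_4=2, p_4 = 2*268 + 43 = 579, q_4 = 2*81 + 13 = 175.

3/1, 10/3, 43/13, 268/81, 579/175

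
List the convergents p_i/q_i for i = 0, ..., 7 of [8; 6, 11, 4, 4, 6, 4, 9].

Using the convergent recurrence p_i = a_i*p_{i-1} + p_{i-2}, q_i = a_i*q_{i-1} + q_{i-2} with p_{-2}=0, p_{-1}=1, q_{-2}=1, q_{-1}=0:
  i=0: a_0=8, p_0 = 8*1 + 0 = 8, q_0 = 8*0 + 1 = 1.
  i=1: a_1=6, p_1 = 6*8 + 1 = 49, q_1 = 6*1 + 0 = 6.
  i=2: a_2=11, p_2 = 11*49 + 8 = 547, q_2 = 11*6 + 1 = 67.
  i=3: a_3=4, p_3 = 4*547 + 49 = 2237, q_3 = 4*67 + 6 = 274.
  i=4: a_4=4, p_4 = 4*2237 + 547 = 9495, q_4 = 4*274 + 67 = 1163.
  i=5: a_5=6, p_5 = 6*9495 + 2237 = 59207, q_5 = 6*1163 + 274 = 7252.
  i=6: a_6=4, p_6 = 4*59207 + 9495 = 246323, q_6 = 4*7252 + 1163 = 30171.
  i=7: a_7=9, p_7 = 9*246323 + 59207 = 2276114, q_7 = 9*30171 + 7252 = 278791.

8/1, 49/6, 547/67, 2237/274, 9495/1163, 59207/7252, 246323/30171, 2276114/278791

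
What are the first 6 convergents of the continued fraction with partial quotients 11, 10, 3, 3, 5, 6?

Using the convergent recurrence p_i = a_i*p_{i-1} + p_{i-2}, q_i = a_i*q_{i-1} + q_{i-2} with p_{-2}=0, p_{-1}=1, q_{-2}=1, q_{-1}=0:
  i=0: a_0=11, p_0 = 11*1 + 0 = 11, q_0 = 11*0 + 1 = 1.
  i=1: a_1=10, p_1 = 10*11 + 1 = 111, q_1 = 10*1 + 0 = 10.
  i=2: a_2=3, p_2 = 3*111 + 11 = 344, q_2 = 3*10 + 1 = 31.
  i=3: a_3=3, p_3 = 3*344 + 111 = 1143, q_3 = 3*31 + 10 = 103.
  i=4: a_4=5, p_4 = 5*1143 + 344 = 6059, q_4 = 5*103 + 31 = 546.
  i=5: a_5=6, p_5 = 6*6059 + 1143 = 37497, q_5 = 6*546 + 103 = 3379.

11/1, 111/10, 344/31, 1143/103, 6059/546, 37497/3379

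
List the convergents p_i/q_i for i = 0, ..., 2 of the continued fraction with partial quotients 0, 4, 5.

Using the convergent recurrence p_i = a_i*p_{i-1} + p_{i-2}, q_i = a_i*q_{i-1} + q_{i-2} with p_{-2}=0, p_{-1}=1, q_{-2}=1, q_{-1}=0:
  i=0: a_0=0, p_0 = 0*1 + 0 = 0, q_0 = 0*0 + 1 = 1.
  i=1: a_1=4, p_1 = 4*0 + 1 = 1, q_1 = 4*1 + 0 = 4.
  i=2: a_2=5, p_2 = 5*1 + 0 = 5, q_2 = 5*4 + 1 = 21.

0/1, 1/4, 5/21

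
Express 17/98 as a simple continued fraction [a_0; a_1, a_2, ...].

[0; 5, 1, 3, 4]

Run the Euclidean algorithm on 17 and 98; the successive quotients are the partial quotients a_0, a_1, ... (each step inverts the fractional part left over by the previous one):
  17 = 0*98 + 17, so a_0 = 0.
  98 = 5*17 + 13, so a_1 = 5.
  17 = 1*13 + 4, so a_2 = 1.
  13 = 3*4 + 1, so a_3 = 3.
  4 = 4*1 + 0, so a_4 = 4.
The remainder reaches 0 after 5 divisions, so the expansion has 5 partial quotients, read off in order.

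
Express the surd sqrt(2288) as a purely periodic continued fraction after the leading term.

Write x_i = (sqrt(2288) + m_i)/d_i with (m_0, d_0) = (0, 1). a_0 = floor(sqrt(2288)) = 47, since 47^2 = 2209 <= 2288 < 2304 = 48^2.
Iterate m_{i+1} = d_i*a_i - m_i, d_{i+1} = (2288 - m_{i+1}^2)/d_i, a_{i+1} = floor((a_0 + m_{i+1})/d_{i+1}):
  m_1 = 1*47 - 0 = 47, d_1 = (2288 - 47^2)/1 = 79/1 = 79, a_1 = floor((47 + 47)/79) = 1.
  m_2 = 79*1 - 47 = 32, d_2 = (2288 - 32^2)/79 = 1264/79 = 16, a_2 = floor((47 + 32)/16) = 4.
  m_3 = 16*4 - 32 = 32, d_3 = (2288 - 32^2)/16 = 1264/16 = 79, a_3 = floor((47 + 32)/79) = 1.
  m_4 = 79*1 - 32 = 47, d_4 = (2288 - 47^2)/79 = 79/79 = 1, a_4 = floor((47 + 47)/1) = 94.
  m_5 = 1*94 - 47 = 47, d_5 = (2288 - 47^2)/1 = 79/1 = 79: (m_5, d_5) = (m_1, d_1) = (47, 79), so from here the quotients repeat a_1, ..., a_4; the period length is 4.
Hence the expansion of sqrt(2288) is a_0 = 47 followed by the repeating block 1, 4, 1, 94 (period 4).

[47; (1, 4, 1, 94)]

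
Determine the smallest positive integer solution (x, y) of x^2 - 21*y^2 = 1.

(x, y) = (55, 12)

First expand sqrt(21) as a continued fraction. With x_i = (sqrt(21) + m_i)/d_i and (m_0, d_0) = (0, 1): a_0 = floor(sqrt(21)) = 4, since 4^2 = 16 <= 21 < 25 = 5^2.
Iterate m_{i+1} = d_i*a_i - m_i, d_{i+1} = (21 - m_{i+1}^2)/d_i, a_{i+1} = floor((a_0 + m_{i+1})/d_{i+1}):
  m_1 = 1*4 - 0 = 4, d_1 = (21 - 4^2)/1 = 5/1 = 5, a_1 = floor((4 + 4)/5) = 1.
  m_2 = 5*1 - 4 = 1, d_2 = (21 - 1^2)/5 = 20/5 = 4, a_2 = floor((4 + 1)/4) = 1.
  m_3 = 4*1 - 1 = 3, d_3 = (21 - 3^2)/4 = 12/4 = 3, a_3 = floor((4 + 3)/3) = 2.
  m_4 = 3*2 - 3 = 3, d_4 = (21 - 3^2)/3 = 12/3 = 4, a_4 = floor((4 + 3)/4) = 1.
  m_5 = 4*1 - 3 = 1, d_5 = (21 - 1^2)/4 = 20/4 = 5, a_5 = floor((4 + 1)/5) = 1.
  m_6 = 5*1 - 1 = 4, d_6 = (21 - 4^2)/5 = 5/5 = 1, a_6 = floor((4 + 4)/1) = 8.
  m_7 = 1*8 - 4 = 4, d_7 = (21 - 4^2)/1 = 5/1 = 5: (m_7, d_7) = (m_1, d_1) = (4, 5), so from here the quotients repeat a_1, ..., a_6; the period length is 6.
So sqrt(21) = [4; (1, 1, 2, 1, 1, 8)] with period length k = 6.
k is even, so the fundamental solution of x^2 - 21y^2 = 1 is (p_{k-1}, q_{k-1}) = (p_5, q_5); compute convergents through index 5.
Convergents (p_i = a_i*p_{i-1} + p_{i-2}, q_i = a_i*q_{i-1} + q_{i-2} with p_{-2}=0, p_{-1}=1, q_{-2}=1, q_{-1}=0):
  i=0: a_0=4, p_0 = 4*1 + 0 = 4, q_0 = 4*0 + 1 = 1.
  i=1: a_1=1, p_1 = 1*4 + 1 = 5, q_1 = 1*1 + 0 = 1.
  i=2: a_2=1, p_2 = 1*5 + 4 = 9, q_2 = 1*1 + 1 = 2.
  i=3: a_3=2, p_3 = 2*9 + 5 = 23, q_3 = 2*2 + 1 = 5.
  i=4: a_4=1, p_4 = 1*23 + 9 = 32, q_4 = 1*5 + 2 = 7.
  i=5: a_5=1, p_5 = 1*32 + 23 = 55, q_5 = 1*7 + 5 = 12.
Check: 55^2 - 21*12^2 = 3025 - 3024 = 1, so (x, y) = (55, 12) solves the equation, and by the theorem it is the least positive solution.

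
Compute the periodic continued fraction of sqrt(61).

Write x_i = (sqrt(61) + m_i)/d_i with (m_0, d_0) = (0, 1). a_0 = floor(sqrt(61)) = 7, since 7^2 = 49 <= 61 < 64 = 8^2.
Iterate m_{i+1} = d_i*a_i - m_i, d_{i+1} = (61 - m_{i+1}^2)/d_i, a_{i+1} = floor((a_0 + m_{i+1})/d_{i+1}):
  m_1 = 1*7 - 0 = 7, d_1 = (61 - 7^2)/1 = 12/1 = 12, a_1 = floor((7 + 7)/12) = 1.
  m_2 = 12*1 - 7 = 5, d_2 = (61 - 5^2)/12 = 36/12 = 3, a_2 = floor((7 + 5)/3) = 4.
  m_3 = 3*4 - 5 = 7, d_3 = (61 - 7^2)/3 = 12/3 = 4, a_3 = floor((7 + 7)/4) = 3.
  m_4 = 4*3 - 7 = 5, d_4 = (61 - 5^2)/4 = 36/4 = 9, a_4 = floor((7 + 5)/9) = 1.
  m_5 = 9*1 - 5 = 4, d_5 = (61 - 4^2)/9 = 45/9 = 5, a_5 = floor((7 + 4)/5) = 2.
  m_6 = 5*2 - 4 = 6, d_6 = (61 - 6^2)/5 = 25/5 = 5, a_6 = floor((7 + 6)/5) = 2.
  m_7 = 5*2 - 6 = 4, d_7 = (61 - 4^2)/5 = 45/5 = 9, a_7 = floor((7 + 4)/9) = 1.
  m_8 = 9*1 - 4 = 5, d_8 = (61 - 5^2)/9 = 36/9 = 4, a_8 = floor((7 + 5)/4) = 3.
  m_9 = 4*3 - 5 = 7, d_9 = (61 - 7^2)/4 = 12/4 = 3, a_9 = floor((7 + 7)/3) = 4.
  m_10 = 3*4 - 7 = 5, d_10 = (61 - 5^2)/3 = 36/3 = 12, a_10 = floor((7 + 5)/12) = 1.
  m_11 = 12*1 - 5 = 7, d_11 = (61 - 7^2)/12 = 12/12 = 1, a_11 = floor((7 + 7)/1) = 14.
  m_12 = 1*14 - 7 = 7, d_12 = (61 - 7^2)/1 = 12/1 = 12: (m_12, d_12) = (m_1, d_1) = (7, 12), so from here the quotients repeat a_1, ..., a_11; the period length is 11.
Hence the expansion of sqrt(61) is a_0 = 7 followed by the repeating block 1, 4, 3, 1, 2, 2, 1, 3, 4, 1, 14 (period 11).

[7; (1, 4, 3, 1, 2, 2, 1, 3, 4, 1, 14)]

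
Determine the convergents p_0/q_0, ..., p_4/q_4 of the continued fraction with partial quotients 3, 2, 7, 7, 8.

3/1, 7/2, 52/15, 371/107, 3020/871

Using the convergent recurrence p_i = a_i*p_{i-1} + p_{i-2}, q_i = a_i*q_{i-1} + q_{i-2} with p_{-2}=0, p_{-1}=1, q_{-2}=1, q_{-1}=0:
  i=0: a_0=3, p_0 = 3*1 + 0 = 3, q_0 = 3*0 + 1 = 1.
  i=1: a_1=2, p_1 = 2*3 + 1 = 7, q_1 = 2*1 + 0 = 2.
  i=2: a_2=7, p_2 = 7*7 + 3 = 52, q_2 = 7*2 + 1 = 15.
  i=3: a_3=7, p_3 = 7*52 + 7 = 371, q_3 = 7*15 + 2 = 107.
  i=4: a_4=8, p_4 = 8*371 + 52 = 3020, q_4 = 8*107 + 15 = 871.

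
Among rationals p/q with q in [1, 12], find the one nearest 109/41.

Expand x = 109/41 as a continued fraction with the Euclidean algorithm:
  109 = 2*41 + 27, so a_0 = 2.
  41 = 1*27 + 14, so a_1 = 1.
  27 = 1*14 + 13, so a_2 = 1.
  14 = 1*13 + 1, so a_3 = 1.
  13 = 13*1 + 0, so a_4 = 13.
so x = [2; 1, 1, 1, 13].
Convergents (p_i = a_i*p_{i-1} + p_{i-2}, q_i = a_i*q_{i-1} + q_{i-2} with p_{-2}=0, p_{-1}=1, q_{-2}=1, q_{-1}=0), until the denominator exceeds 12:
  i=0: a_0=2, p_0 = 2*1 + 0 = 2, q_0 = 2*0 + 1 = 1.
  i=1: a_1=1, p_1 = 1*2 + 1 = 3, q_1 = 1*1 + 0 = 1.
  i=2: a_2=1, p_2 = 1*3 + 2 = 5, q_2 = 1*1 + 1 = 2.
  i=3: a_3=1, p_3 = 1*5 + 3 = 8, q_3 = 1*2 + 1 = 3.
  i=4: a_4=13, p_4 = 13*8 + 5 = 109, q_4 = 13*3 + 2 = 41.
q_4 = 41 > 12, so the last convergent with denominator <= 12 is p_3/q_3 = 8/3.
The closest fraction with denominator <= 12 is either p_3/q_3 or the intermediate fraction (k*p_3 + p_2)/(k*q_3 + q_2) with the largest k >= 1 whose denominator stays <= 12; these approach x as k grows, and every other convergent or intermediate fraction in range is farther away.
Largest k: floor((12 - q_2)/q_3) = floor((12 - 2)/3) = 3.
That gives (3*8 + 5)/(3*3 + 2) = 29/11.
Compare the errors: |x - 8/3| = |109*3 - 8*41|/(41*3) = 1/123, and |x - 29/11| = |109*11 - 29*41|/(41*11) = 10/451.
Cross-multiplying, 1*451 = 451 < 1230 = 10*123, so 1/123 is smaller: the convergent 8/3 is closer to x than 29/11.

8/3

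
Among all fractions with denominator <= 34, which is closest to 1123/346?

Expand x = 1123/346 as a continued fraction with the Euclidean algorithm:
  1123 = 3*346 + 85, so a_0 = 3.
  346 = 4*85 + 6, so a_1 = 4.
  85 = 14*6 + 1, so a_2 = 14.
  6 = 6*1 + 0, so a_3 = 6.
so x = [3; 4, 14, 6].
Convergents (p_i = a_i*p_{i-1} + p_{i-2}, q_i = a_i*q_{i-1} + q_{i-2} with p_{-2}=0, p_{-1}=1, q_{-2}=1, q_{-1}=0), until the denominator exceeds 34:
  i=0: a_0=3, p_0 = 3*1 + 0 = 3, q_0 = 3*0 + 1 = 1.
  i=1: a_1=4, p_1 = 4*3 + 1 = 13, q_1 = 4*1 + 0 = 4.
  i=2: a_2=14, p_2 = 14*13 + 3 = 185, q_2 = 14*4 + 1 = 57.
q_2 = 57 > 34, so the last convergent with denominator <= 34 is p_1/q_1 = 13/4.
The closest fraction with denominator <= 34 is either p_1/q_1 or the intermediate fraction (k*p_1 + p_0)/(k*q_1 + q_0) with the largest k >= 1 whose denominator stays <= 34; these approach x as k grows, and every other convergent or intermediate fraction in range is farther away.
Largest k: floor((34 - q_0)/q_1) = floor((34 - 1)/4) = 8.
That gives (8*13 + 3)/(8*4 + 1) = 107/33.
Compare the errors: |x - 13/4| = |1123*4 - 13*346|/(346*4) = 6/1384, and |x - 107/33| = |1123*33 - 107*346|/(346*33) = 37/11418.
Cross-multiplying, 37*1384 = 51208 < 68508 = 6*11418, so 37/11418 is smaller: the intermediate fraction 107/33 is closer to x than 13/4.

107/33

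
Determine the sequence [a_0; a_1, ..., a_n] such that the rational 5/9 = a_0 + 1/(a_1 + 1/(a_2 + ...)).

Run the Euclidean algorithm on 5 and 9; the successive quotients are the partial quotients a_0, a_1, ... (each step inverts the fractional part left over by the previous one):
  5 = 0*9 + 5, so a_0 = 0.
  9 = 1*5 + 4, so a_1 = 1.
  5 = 1*4 + 1, so a_2 = 1.
  4 = 4*1 + 0, so a_3 = 4.
The remainder reaches 0 after 4 divisions, so the expansion has 4 partial quotients, read off in order.

[0; 1, 1, 4]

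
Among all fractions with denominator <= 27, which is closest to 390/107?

51/14

Expand x = 390/107 as a continued fraction with the Euclidean algorithm:
  390 = 3*107 + 69, so a_0 = 3.
  107 = 1*69 + 38, so a_1 = 1.
  69 = 1*38 + 31, so a_2 = 1.
  38 = 1*31 + 7, so a_3 = 1.
  31 = 4*7 + 3, so a_4 = 4.
  7 = 2*3 + 1, so a_5 = 2.
  3 = 3*1 + 0, so a_6 = 3.
so x = [3; 1, 1, 1, 4, 2, 3].
Convergents (p_i = a_i*p_{i-1} + p_{i-2}, q_i = a_i*q_{i-1} + q_{i-2} with p_{-2}=0, p_{-1}=1, q_{-2}=1, q_{-1}=0), until the denominator exceeds 27:
  i=0: a_0=3, p_0 = 3*1 + 0 = 3, q_0 = 3*0 + 1 = 1.
  i=1: a_1=1, p_1 = 1*3 + 1 = 4, q_1 = 1*1 + 0 = 1.
  i=2: a_2=1, p_2 = 1*4 + 3 = 7, q_2 = 1*1 + 1 = 2.
  i=3: a_3=1, p_3 = 1*7 + 4 = 11, q_3 = 1*2 + 1 = 3.
  i=4: a_4=4, p_4 = 4*11 + 7 = 51, q_4 = 4*3 + 2 = 14.
  i=5: a_5=2, p_5 = 2*51 + 11 = 113, q_5 = 2*14 + 3 = 31.
q_5 = 31 > 27, so the last convergent with denominator <= 27 is p_4/q_4 = 51/14.
The closest fraction with denominator <= 27 is either p_4/q_4 or the intermediate fraction (k*p_4 + p_3)/(k*q_4 + q_3) with the largest k >= 1 whose denominator stays <= 27; these approach x as k grows, and every other convergent or intermediate fraction in range is farther away.
Largest k: floor((27 - q_3)/q_4) = floor((27 - 3)/14) = 1.
That gives (1*51 + 11)/(1*14 + 3) = 62/17.
Compare the errors: |x - 51/14| = |390*14 - 51*107|/(107*14) = 3/1498, and |x - 62/17| = |390*17 - 62*107|/(107*17) = 4/1819.
Cross-multiplying, 3*1819 = 5457 < 5992 = 4*1498, so 3/1498 is smaller: the convergent 51/14 is closer to x than 62/17.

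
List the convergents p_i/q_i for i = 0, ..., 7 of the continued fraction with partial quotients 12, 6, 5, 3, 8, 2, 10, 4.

12/1, 73/6, 377/31, 1204/99, 10009/823, 21222/1745, 222229/18273, 910138/74837

Using the convergent recurrence p_i = a_i*p_{i-1} + p_{i-2}, q_i = a_i*q_{i-1} + q_{i-2} with p_{-2}=0, p_{-1}=1, q_{-2}=1, q_{-1}=0:
  i=0: a_0=12, p_0 = 12*1 + 0 = 12, q_0 = 12*0 + 1 = 1.
  i=1: a_1=6, p_1 = 6*12 + 1 = 73, q_1 = 6*1 + 0 = 6.
  i=2: a_2=5, p_2 = 5*73 + 12 = 377, q_2 = 5*6 + 1 = 31.
  i=3: a_3=3, p_3 = 3*377 + 73 = 1204, q_3 = 3*31 + 6 = 99.
  i=4: a_4=8, p_4 = 8*1204 + 377 = 10009, q_4 = 8*99 + 31 = 823.
  i=5: a_5=2, p_5 = 2*10009 + 1204 = 21222, q_5 = 2*823 + 99 = 1745.
  i=6: a_6=10, p_6 = 10*21222 + 10009 = 222229, q_6 = 10*1745 + 823 = 18273.
  i=7: a_7=4, p_7 = 4*222229 + 21222 = 910138, q_7 = 4*18273 + 1745 = 74837.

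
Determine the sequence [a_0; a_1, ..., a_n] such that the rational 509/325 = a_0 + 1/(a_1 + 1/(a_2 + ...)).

Run the Euclidean algorithm on 509 and 325; the successive quotients are the partial quotients a_0, a_1, ... (each step inverts the fractional part left over by the previous one):
  509 = 1*325 + 184, so a_0 = 1.
  325 = 1*184 + 141, so a_1 = 1.
  184 = 1*141 + 43, so a_2 = 1.
  141 = 3*43 + 12, so a_3 = 3.
  43 = 3*12 + 7, so a_4 = 3.
  12 = 1*7 + 5, so a_5 = 1.
  7 = 1*5 + 2, so a_6 = 1.
  5 = 2*2 + 1, so a_7 = 2.
  2 = 2*1 + 0, so a_8 = 2.
The remainder reaches 0 after 9 divisions, so the expansion has 9 partial quotients, read off in order.

[1; 1, 1, 3, 3, 1, 1, 2, 2]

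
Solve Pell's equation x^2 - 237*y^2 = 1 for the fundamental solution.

First expand sqrt(237) as a continued fraction. With x_i = (sqrt(237) + m_i)/d_i and (m_0, d_0) = (0, 1): a_0 = floor(sqrt(237)) = 15, since 15^2 = 225 <= 237 < 256 = 16^2.
Iterate m_{i+1} = d_i*a_i - m_i, d_{i+1} = (237 - m_{i+1}^2)/d_i, a_{i+1} = floor((a_0 + m_{i+1})/d_{i+1}):
  m_1 = 1*15 - 0 = 15, d_1 = (237 - 15^2)/1 = 12/1 = 12, a_1 = floor((15 + 15)/12) = 2.
  m_2 = 12*2 - 15 = 9, d_2 = (237 - 9^2)/12 = 156/12 = 13, a_2 = floor((15 + 9)/13) = 1.
  m_3 = 13*1 - 9 = 4, d_3 = (237 - 4^2)/13 = 221/13 = 17, a_3 = floor((15 + 4)/17) = 1.
  m_4 = 17*1 - 4 = 13, d_4 = (237 - 13^2)/17 = 68/17 = 4, a_4 = floor((15 + 13)/4) = 7.
  m_5 = 4*7 - 13 = 15, d_5 = (237 - 15^2)/4 = 12/4 = 3, a_5 = floor((15 + 15)/3) = 10.
  m_6 = 3*10 - 15 = 15, d_6 = (237 - 15^2)/3 = 12/3 = 4, a_6 = floor((15 + 15)/4) = 7.
  m_7 = 4*7 - 15 = 13, d_7 = (237 - 13^2)/4 = 68/4 = 17, a_7 = floor((15 + 13)/17) = 1.
  m_8 = 17*1 - 13 = 4, d_8 = (237 - 4^2)/17 = 221/17 = 13, a_8 = floor((15 + 4)/13) = 1.
  m_9 = 13*1 - 4 = 9, d_9 = (237 - 9^2)/13 = 156/13 = 12, a_9 = floor((15 + 9)/12) = 2.
  m_10 = 12*2 - 9 = 15, d_10 = (237 - 15^2)/12 = 12/12 = 1, a_10 = floor((15 + 15)/1) = 30.
  m_11 = 1*30 - 15 = 15, d_11 = (237 - 15^2)/1 = 12/1 = 12: (m_11, d_11) = (m_1, d_1) = (15, 12), so from here the quotients repeat a_1, ..., a_10; the period length is 10.
So sqrt(237) = [15; (2, 1, 1, 7, 10, 7, 1, 1, 2, 30)] with period length k = 10.
k is even, so the fundamental solution of x^2 - 237y^2 = 1 is (p_{k-1}, q_{k-1}) = (p_9, q_9); compute convergents through index 9.
Convergents (p_i = a_i*p_{i-1} + p_{i-2}, q_i = a_i*q_{i-1} + q_{i-2} with p_{-2}=0, p_{-1}=1, q_{-2}=1, q_{-1}=0):
  i=0: a_0=15, p_0 = 15*1 + 0 = 15, q_0 = 15*0 + 1 = 1.
  i=1: a_1=2, p_1 = 2*15 + 1 = 31, q_1 = 2*1 + 0 = 2.
  i=2: a_2=1, p_2 = 1*31 + 15 = 46, q_2 = 1*2 + 1 = 3.
  i=3: a_3=1, p_3 = 1*46 + 31 = 77, q_3 = 1*3 + 2 = 5.
  i=4: a_4=7, p_4 = 7*77 + 46 = 585, q_4 = 7*5 + 3 = 38.
  i=5: a_5=10, p_5 = 10*585 + 77 = 5927, q_5 = 10*38 + 5 = 385.
  i=6: a_6=7, p_6 = 7*5927 + 585 = 42074, q_6 = 7*385 + 38 = 2733.
  i=7: a_7=1, p_7 = 1*42074 + 5927 = 48001, q_7 = 1*2733 + 385 = 3118.
  i=8: a_8=1, p_8 = 1*48001 + 42074 = 90075, q_8 = 1*3118 + 2733 = 5851.
  i=9: a_9=2, p_9 = 2*90075 + 48001 = 228151, q_9 = 2*5851 + 3118 = 14820.
Check: 228151^2 - 237*14820^2 = 52052878801 - 52052878800 = 1, so (x, y) = (228151, 14820) solves the equation, and by the theorem it is the least positive solution.

(x, y) = (228151, 14820)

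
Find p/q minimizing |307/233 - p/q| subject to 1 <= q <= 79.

83/63

Expand x = 307/233 as a continued fraction with the Euclidean algorithm:
  307 = 1*233 + 74, so a_0 = 1.
  233 = 3*74 + 11, so a_1 = 3.
  74 = 6*11 + 8, so a_2 = 6.
  11 = 1*8 + 3, so a_3 = 1.
  8 = 2*3 + 2, so a_4 = 2.
  3 = 1*2 + 1, so a_5 = 1.
  2 = 2*1 + 0, so a_6 = 2.
so x = [1; 3, 6, 1, 2, 1, 2].
Convergents (p_i = a_i*p_{i-1} + p_{i-2}, q_i = a_i*q_{i-1} + q_{i-2} with p_{-2}=0, p_{-1}=1, q_{-2}=1, q_{-1}=0), until the denominator exceeds 79:
  i=0: a_0=1, p_0 = 1*1 + 0 = 1, q_0 = 1*0 + 1 = 1.
  i=1: a_1=3, p_1 = 3*1 + 1 = 4, q_1 = 3*1 + 0 = 3.
  i=2: a_2=6, p_2 = 6*4 + 1 = 25, q_2 = 6*3 + 1 = 19.
  i=3: a_3=1, p_3 = 1*25 + 4 = 29, q_3 = 1*19 + 3 = 22.
  i=4: a_4=2, p_4 = 2*29 + 25 = 83, q_4 = 2*22 + 19 = 63.
  i=5: a_5=1, p_5 = 1*83 + 29 = 112, q_5 = 1*63 + 22 = 85.
q_5 = 85 > 79, so the last convergent with denominator <= 79 is p_4/q_4 = 83/63.
The closest fraction with denominator <= 79 is either p_4/q_4 or the intermediate fraction (k*p_4 + p_3)/(k*q_4 + q_3) with the largest k >= 1 whose denominator stays <= 79; these approach x as k grows, and every other convergent or intermediate fraction in range is farther away.
Largest k: floor((79 - q_3)/q_4) = floor((79 - 22)/63) = 0.
Since k = 0, no intermediate fraction beyond p_4/q_4 has denominator <= 79, so the convergent 83/63 is the closest (its error is |307*63 - 83*233|/(233*63) = 2/14679).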